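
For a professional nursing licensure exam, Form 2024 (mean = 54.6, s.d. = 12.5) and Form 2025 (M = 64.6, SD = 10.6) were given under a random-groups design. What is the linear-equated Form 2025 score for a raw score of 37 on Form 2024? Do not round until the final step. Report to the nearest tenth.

49.7

Linear equating: y = (SD_Y/SD_X)(x − M_X) + M_Y
y = (10.6/12.5)(37 − 54.6) + 64.6
y = 0.848000 × -17.6 + 64.6 = -14.9248 + 64.6 = 49.7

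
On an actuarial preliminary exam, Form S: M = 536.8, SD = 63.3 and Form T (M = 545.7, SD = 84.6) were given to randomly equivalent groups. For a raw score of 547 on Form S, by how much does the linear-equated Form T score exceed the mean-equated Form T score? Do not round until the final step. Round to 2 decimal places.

3.43

Mean-equated: 547 + (545.7 − 536.8) = 555.90
Linear-equated: (84.6/63.3)(547 − 536.8) + 545.7 = 559.332
Difference = 559.332 − 555.90 = 3.43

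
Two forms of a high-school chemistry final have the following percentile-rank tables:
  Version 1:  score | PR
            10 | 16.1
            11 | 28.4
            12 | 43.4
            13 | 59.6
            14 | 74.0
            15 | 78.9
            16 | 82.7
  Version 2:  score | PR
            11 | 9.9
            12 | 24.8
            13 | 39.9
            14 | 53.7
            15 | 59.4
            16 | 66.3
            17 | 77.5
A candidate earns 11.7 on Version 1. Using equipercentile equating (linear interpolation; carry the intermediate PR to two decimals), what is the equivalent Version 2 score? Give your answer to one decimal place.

PR of 11.7 on Version 1: 28.4 + (11.7 − 11)/(12 − 11) × (43.4 − 28.4) = 38.90
On Version 2, PR 38.90 falls between score 12 (PR 24.8) and 13 (PR 39.9).
Interpolate: 12 + (38.90 − 24.8)/(39.9 − 24.8) × (13 − 12) = 12.9

12.9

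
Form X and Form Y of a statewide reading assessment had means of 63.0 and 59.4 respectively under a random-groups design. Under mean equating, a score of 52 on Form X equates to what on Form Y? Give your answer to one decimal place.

Mean equating: y = x + (M_Y − M_X) = 52 + (59.4 − 63.0) = 48.4

48.4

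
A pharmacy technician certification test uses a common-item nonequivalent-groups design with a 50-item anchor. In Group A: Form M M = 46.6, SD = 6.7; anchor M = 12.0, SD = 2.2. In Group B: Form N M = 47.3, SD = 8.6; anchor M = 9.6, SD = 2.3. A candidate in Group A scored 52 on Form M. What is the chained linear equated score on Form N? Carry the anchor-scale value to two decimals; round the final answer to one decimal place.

62.9

Form M → anchor (Group A): v = (2.2/6.7)(52 − 46.6) + 12.0 = 13.77
anchor → Form N (Group B): y = (8.6/2.3)(13.77 − 9.6) + 47.3 = 62.9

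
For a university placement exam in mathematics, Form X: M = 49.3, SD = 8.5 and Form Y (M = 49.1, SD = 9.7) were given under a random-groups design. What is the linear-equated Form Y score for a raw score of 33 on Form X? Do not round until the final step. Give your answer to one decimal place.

30.5

Linear equating: y = (SD_Y/SD_X)(x − M_X) + M_Y
y = (9.7/8.5)(33 − 49.3) + 49.1
y = 1.141176 × -16.3 + 49.1 = -18.6012 + 49.1 = 30.5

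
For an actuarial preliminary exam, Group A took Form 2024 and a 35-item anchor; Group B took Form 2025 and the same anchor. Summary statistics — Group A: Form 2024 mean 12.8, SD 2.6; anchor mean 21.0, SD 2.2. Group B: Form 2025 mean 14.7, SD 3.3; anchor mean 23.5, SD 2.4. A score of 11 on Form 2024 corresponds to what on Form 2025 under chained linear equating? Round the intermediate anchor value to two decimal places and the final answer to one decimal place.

9.2

Form 2024 → anchor (Group A): v = (2.2/2.6)(11 − 12.8) + 21.0 = 19.48
anchor → Form 2025 (Group B): y = (3.3/2.4)(19.48 − 23.5) + 14.7 = 9.2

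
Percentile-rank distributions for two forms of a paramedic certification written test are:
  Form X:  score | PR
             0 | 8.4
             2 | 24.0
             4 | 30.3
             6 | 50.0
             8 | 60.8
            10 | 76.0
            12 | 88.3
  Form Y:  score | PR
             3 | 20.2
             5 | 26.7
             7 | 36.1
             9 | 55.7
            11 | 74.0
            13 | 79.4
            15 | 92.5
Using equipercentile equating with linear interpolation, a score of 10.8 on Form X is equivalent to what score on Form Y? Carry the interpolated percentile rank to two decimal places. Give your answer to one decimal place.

13.2

PR of 10.8 on Form X: 76.0 + (10.8 − 10)/(12 − 10) × (88.3 − 76.0) = 80.92
On Form Y, PR 80.92 falls between score 13 (PR 79.4) and 15 (PR 92.5).
Interpolate: 13 + (80.92 − 79.4)/(92.5 − 79.4) × (15 − 13) = 13.2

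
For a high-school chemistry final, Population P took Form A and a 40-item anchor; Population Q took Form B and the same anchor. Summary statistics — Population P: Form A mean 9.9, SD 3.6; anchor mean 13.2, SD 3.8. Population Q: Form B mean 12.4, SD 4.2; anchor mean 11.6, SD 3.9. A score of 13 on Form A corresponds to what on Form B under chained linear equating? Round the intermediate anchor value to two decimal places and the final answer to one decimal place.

17.6

Form A → anchor (Population P): v = (3.8/3.6)(13 − 9.9) + 13.2 = 16.47
anchor → Form B (Population Q): y = (4.2/3.9)(16.47 − 11.6) + 12.4 = 17.6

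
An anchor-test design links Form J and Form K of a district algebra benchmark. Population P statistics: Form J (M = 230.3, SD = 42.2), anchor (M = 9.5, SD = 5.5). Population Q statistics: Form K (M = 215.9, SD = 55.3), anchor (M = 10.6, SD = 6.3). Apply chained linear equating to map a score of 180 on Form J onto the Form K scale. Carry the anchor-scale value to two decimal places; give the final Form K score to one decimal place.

Form J → anchor (Population P): v = (5.5/42.2)(180 − 230.3) + 9.5 = 2.94
anchor → Form K (Population Q): y = (55.3/6.3)(2.94 − 10.6) + 215.9 = 148.7

148.7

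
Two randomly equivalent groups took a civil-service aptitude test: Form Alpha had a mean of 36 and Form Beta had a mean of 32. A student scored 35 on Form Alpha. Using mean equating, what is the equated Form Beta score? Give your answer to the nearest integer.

31

Mean equating: y = x + (M_Y − M_X) = 35 + (32 − 36) = 31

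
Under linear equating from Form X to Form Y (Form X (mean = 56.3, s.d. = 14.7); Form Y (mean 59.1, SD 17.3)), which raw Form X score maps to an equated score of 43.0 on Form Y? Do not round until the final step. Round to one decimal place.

Invert y = (SD_Y/SD_X)(x − M_X) + M_Y:
x = (SD_X/SD_Y)(y − M_Y) + M_X = (14.7/17.3)(43.0 − 59.1) + 56.3
x = 0.849711 × -16.100 + 56.3 = 42.6

42.6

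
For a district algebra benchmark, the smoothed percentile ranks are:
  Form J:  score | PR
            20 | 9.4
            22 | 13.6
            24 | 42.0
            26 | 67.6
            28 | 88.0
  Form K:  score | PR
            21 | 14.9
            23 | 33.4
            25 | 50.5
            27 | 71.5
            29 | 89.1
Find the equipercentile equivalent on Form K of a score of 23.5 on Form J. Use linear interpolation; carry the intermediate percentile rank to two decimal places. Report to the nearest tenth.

23.2

PR of 23.5 on Form J: 13.6 + (23.5 − 22)/(24 − 22) × (42.0 − 13.6) = 34.90
On Form K, PR 34.90 falls between score 23 (PR 33.4) and 25 (PR 50.5).
Interpolate: 23 + (34.90 − 33.4)/(50.5 − 33.4) × (25 − 23) = 23.2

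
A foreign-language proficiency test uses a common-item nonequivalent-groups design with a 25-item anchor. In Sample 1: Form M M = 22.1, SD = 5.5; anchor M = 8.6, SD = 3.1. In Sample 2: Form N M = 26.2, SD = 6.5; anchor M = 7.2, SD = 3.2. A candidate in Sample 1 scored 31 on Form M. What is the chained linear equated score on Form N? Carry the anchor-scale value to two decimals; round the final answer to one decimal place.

39.2

Form M → anchor (Sample 1): v = (3.1/5.5)(31 − 22.1) + 8.6 = 13.62
anchor → Form N (Sample 2): y = (6.5/3.2)(13.62 − 7.2) + 26.2 = 39.2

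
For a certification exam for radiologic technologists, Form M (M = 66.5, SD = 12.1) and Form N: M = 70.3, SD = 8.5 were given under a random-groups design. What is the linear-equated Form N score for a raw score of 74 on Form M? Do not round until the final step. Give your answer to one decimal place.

75.6

Linear equating: y = (SD_Y/SD_X)(x − M_X) + M_Y
y = (8.5/12.1)(74 − 66.5) + 70.3
y = 0.702479 × 7.5 + 70.3 = 5.2686 + 70.3 = 75.6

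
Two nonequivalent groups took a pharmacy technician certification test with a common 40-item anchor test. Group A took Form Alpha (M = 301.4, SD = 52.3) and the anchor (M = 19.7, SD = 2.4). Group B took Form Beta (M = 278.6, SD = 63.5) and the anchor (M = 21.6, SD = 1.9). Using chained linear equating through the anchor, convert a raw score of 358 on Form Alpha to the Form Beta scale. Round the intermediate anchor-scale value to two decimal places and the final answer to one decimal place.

302.0

Form Alpha → anchor (Group A): v = (2.4/52.3)(358 − 301.4) + 19.7 = 22.30
anchor → Form Beta (Group B): y = (63.5/1.9)(22.30 − 21.6) + 278.6 = 302.0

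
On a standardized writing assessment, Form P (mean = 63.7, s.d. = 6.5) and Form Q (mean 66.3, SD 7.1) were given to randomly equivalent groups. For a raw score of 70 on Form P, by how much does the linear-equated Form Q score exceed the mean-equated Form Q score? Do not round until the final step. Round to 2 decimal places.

0.58

Mean-equated: 70 + (66.3 − 63.7) = 72.60
Linear-equated: (7.1/6.5)(70 − 63.7) + 66.3 = 73.182
Difference = 73.182 − 72.60 = 0.58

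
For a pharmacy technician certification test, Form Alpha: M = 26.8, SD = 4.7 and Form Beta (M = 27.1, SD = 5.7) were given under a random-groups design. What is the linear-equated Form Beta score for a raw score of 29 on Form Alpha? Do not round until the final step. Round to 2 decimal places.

Linear equating: y = (SD_Y/SD_X)(x − M_X) + M_Y
y = (5.7/4.7)(29 − 26.8) + 27.1
y = 1.212766 × 2.2 + 27.1 = 2.6681 + 27.1 = 29.77

29.77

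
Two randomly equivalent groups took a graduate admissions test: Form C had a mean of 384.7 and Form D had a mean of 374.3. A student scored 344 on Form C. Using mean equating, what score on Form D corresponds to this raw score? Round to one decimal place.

333.6

Mean equating: y = x + (M_Y − M_X) = 344 + (374.3 − 384.7) = 333.6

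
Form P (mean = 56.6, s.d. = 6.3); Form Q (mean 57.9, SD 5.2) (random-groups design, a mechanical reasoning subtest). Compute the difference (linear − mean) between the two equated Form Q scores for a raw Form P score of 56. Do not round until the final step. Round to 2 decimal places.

Mean-equated: 56 + (57.9 − 56.6) = 57.30
Linear-equated: (5.2/6.3)(56 − 56.6) + 57.9 = 57.405
Difference = 57.405 − 57.30 = 0.10

0.10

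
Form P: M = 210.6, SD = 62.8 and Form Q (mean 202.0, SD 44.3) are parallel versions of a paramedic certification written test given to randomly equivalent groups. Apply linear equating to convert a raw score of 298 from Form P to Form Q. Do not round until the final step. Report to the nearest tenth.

Linear equating: y = (SD_Y/SD_X)(x − M_X) + M_Y
y = (44.3/62.8)(298 − 210.6) + 202.0
y = 0.705414 × 87.4 + 202.0 = 61.6532 + 202.0 = 263.7

263.7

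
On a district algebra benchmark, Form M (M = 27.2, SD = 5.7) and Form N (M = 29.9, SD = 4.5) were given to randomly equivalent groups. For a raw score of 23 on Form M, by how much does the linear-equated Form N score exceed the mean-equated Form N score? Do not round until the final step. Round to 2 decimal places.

0.88

Mean-equated: 23 + (29.9 − 27.2) = 25.70
Linear-equated: (4.5/5.7)(23 − 27.2) + 29.9 = 26.584
Difference = 26.584 − 25.70 = 0.88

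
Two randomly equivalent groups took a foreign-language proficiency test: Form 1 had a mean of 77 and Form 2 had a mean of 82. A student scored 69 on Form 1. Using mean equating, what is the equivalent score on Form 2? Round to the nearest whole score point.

Mean equating: y = x + (M_Y − M_X) = 69 + (82 − 77) = 74

74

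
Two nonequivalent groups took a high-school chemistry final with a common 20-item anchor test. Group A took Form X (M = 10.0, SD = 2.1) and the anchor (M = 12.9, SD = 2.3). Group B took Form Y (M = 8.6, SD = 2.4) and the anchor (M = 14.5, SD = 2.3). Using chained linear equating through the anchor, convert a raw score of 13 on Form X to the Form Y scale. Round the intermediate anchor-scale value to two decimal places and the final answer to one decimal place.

10.4

Form X → anchor (Group A): v = (2.3/2.1)(13 − 10.0) + 12.9 = 16.19
anchor → Form Y (Group B): y = (2.4/2.3)(16.19 − 14.5) + 8.6 = 10.4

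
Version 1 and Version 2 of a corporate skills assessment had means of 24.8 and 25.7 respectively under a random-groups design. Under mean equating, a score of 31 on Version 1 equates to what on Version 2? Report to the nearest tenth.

Mean equating: y = x + (M_Y − M_X) = 31 + (25.7 − 24.8) = 31.9

31.9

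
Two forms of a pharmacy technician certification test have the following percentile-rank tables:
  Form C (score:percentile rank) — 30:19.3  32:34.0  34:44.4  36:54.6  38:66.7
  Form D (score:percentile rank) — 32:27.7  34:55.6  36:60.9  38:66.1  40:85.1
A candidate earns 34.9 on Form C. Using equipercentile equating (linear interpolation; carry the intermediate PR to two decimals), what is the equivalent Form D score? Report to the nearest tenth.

PR of 34.9 on Form C: 44.4 + (34.9 − 34)/(36 − 34) × (54.6 − 44.4) = 48.99
On Form D, PR 48.99 falls between score 32 (PR 27.7) and 34 (PR 55.6).
Interpolate: 32 + (48.99 − 27.7)/(55.6 − 27.7) × (34 − 32) = 33.5

33.5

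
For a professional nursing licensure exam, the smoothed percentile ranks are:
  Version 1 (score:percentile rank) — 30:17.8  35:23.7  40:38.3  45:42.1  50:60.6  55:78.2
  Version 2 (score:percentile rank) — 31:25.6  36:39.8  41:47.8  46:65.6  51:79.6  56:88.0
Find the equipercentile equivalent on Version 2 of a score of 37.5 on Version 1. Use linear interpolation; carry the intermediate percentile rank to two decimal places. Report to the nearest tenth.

32.9

PR of 37.5 on Version 1: 23.7 + (37.5 − 35)/(40 − 35) × (38.3 − 23.7) = 31.00
On Version 2, PR 31.00 falls between score 31 (PR 25.6) and 36 (PR 39.8).
Interpolate: 31 + (31.00 − 25.6)/(39.8 − 25.6) × (36 − 31) = 32.9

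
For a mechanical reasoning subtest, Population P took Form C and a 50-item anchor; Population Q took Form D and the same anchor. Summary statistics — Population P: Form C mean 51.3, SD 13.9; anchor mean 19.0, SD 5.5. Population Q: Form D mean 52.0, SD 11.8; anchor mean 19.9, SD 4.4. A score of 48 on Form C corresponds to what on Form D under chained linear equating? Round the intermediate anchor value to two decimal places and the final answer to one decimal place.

Form C → anchor (Population P): v = (5.5/13.9)(48 − 51.3) + 19.0 = 17.69
anchor → Form D (Population Q): y = (11.8/4.4)(17.69 − 19.9) + 52.0 = 46.1

46.1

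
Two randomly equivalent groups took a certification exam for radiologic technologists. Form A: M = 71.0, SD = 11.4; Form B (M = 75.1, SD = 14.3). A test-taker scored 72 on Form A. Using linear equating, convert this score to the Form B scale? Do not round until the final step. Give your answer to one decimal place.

Linear equating: y = (SD_Y/SD_X)(x − M_X) + M_Y
y = (14.3/11.4)(72 − 71.0) + 75.1
y = 1.254386 × 1.0 + 75.1 = 1.2544 + 75.1 = 76.4

76.4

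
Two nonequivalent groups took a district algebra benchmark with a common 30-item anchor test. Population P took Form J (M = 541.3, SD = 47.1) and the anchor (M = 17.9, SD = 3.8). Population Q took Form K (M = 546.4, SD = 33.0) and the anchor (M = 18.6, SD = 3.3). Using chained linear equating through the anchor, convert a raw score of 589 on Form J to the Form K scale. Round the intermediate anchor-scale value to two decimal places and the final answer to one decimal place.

Form J → anchor (Population P): v = (3.8/47.1)(589 − 541.3) + 17.9 = 21.75
anchor → Form K (Population Q): y = (33.0/3.3)(21.75 − 18.6) + 546.4 = 577.9

577.9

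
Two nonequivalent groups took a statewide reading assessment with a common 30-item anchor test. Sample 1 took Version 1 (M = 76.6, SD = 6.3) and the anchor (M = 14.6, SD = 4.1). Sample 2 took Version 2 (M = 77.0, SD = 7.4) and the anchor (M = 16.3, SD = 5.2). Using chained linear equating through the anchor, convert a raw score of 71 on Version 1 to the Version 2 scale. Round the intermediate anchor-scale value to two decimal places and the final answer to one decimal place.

Version 1 → anchor (Sample 1): v = (4.1/6.3)(71 − 76.6) + 14.6 = 10.96
anchor → Version 2 (Sample 2): y = (7.4/5.2)(10.96 − 16.3) + 77.0 = 69.4

69.4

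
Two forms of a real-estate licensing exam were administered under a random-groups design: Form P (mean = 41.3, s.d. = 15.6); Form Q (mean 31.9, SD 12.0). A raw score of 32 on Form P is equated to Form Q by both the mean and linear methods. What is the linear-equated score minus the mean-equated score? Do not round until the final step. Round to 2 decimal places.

2.15

Mean-equated: 32 + (31.9 − 41.3) = 22.60
Linear-equated: (12.0/15.6)(32 − 41.3) + 31.9 = 24.746
Difference = 24.746 − 22.60 = 2.15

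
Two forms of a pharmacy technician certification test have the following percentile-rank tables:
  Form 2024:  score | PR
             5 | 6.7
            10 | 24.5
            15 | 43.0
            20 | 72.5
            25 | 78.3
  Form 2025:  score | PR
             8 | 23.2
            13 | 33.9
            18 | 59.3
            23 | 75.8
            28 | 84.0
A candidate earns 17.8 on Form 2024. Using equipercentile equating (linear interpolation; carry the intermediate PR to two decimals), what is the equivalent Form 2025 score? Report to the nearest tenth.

18.1

PR of 17.8 on Form 2024: 43.0 + (17.8 − 15)/(20 − 15) × (72.5 − 43.0) = 59.52
On Form 2025, PR 59.52 falls between score 18 (PR 59.3) and 23 (PR 75.8).
Interpolate: 18 + (59.52 − 59.3)/(75.8 − 59.3) × (23 − 18) = 18.1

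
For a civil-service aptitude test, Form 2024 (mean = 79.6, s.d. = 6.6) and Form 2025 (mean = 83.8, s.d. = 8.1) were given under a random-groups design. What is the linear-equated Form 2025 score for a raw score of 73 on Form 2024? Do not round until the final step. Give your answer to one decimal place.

Linear equating: y = (SD_Y/SD_X)(x − M_X) + M_Y
y = (8.1/6.6)(73 − 79.6) + 83.8
y = 1.227273 × -6.6 + 83.8 = -8.1000 + 83.8 = 75.7

75.7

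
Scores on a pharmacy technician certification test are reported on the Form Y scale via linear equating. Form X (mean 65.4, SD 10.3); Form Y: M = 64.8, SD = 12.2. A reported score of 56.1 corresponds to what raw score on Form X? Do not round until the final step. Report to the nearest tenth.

Invert y = (SD_Y/SD_X)(x − M_X) + M_Y:
x = (SD_X/SD_Y)(y − M_Y) + M_X = (10.3/12.2)(56.1 − 64.8) + 65.4
x = 0.844262 × -8.700 + 65.4 = 58.1

58.1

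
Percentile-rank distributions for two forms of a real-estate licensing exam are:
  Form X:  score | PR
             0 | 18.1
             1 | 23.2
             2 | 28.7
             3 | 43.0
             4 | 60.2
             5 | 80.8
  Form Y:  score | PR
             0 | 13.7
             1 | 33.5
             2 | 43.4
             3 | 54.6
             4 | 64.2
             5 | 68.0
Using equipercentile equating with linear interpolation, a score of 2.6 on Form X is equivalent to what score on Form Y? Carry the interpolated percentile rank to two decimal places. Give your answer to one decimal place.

1.4

PR of 2.6 on Form X: 28.7 + (2.6 − 2)/(3 − 2) × (43.0 − 28.7) = 37.28
On Form Y, PR 37.28 falls between score 1 (PR 33.5) and 2 (PR 43.4).
Interpolate: 1 + (37.28 − 33.5)/(43.4 − 33.5) × (2 − 1) = 1.4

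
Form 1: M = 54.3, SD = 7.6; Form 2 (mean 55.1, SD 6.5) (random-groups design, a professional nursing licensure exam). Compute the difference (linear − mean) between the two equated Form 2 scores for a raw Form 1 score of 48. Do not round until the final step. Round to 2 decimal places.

0.91

Mean-equated: 48 + (55.1 − 54.3) = 48.80
Linear-equated: (6.5/7.6)(48 − 54.3) + 55.1 = 49.712
Difference = 49.712 − 48.80 = 0.91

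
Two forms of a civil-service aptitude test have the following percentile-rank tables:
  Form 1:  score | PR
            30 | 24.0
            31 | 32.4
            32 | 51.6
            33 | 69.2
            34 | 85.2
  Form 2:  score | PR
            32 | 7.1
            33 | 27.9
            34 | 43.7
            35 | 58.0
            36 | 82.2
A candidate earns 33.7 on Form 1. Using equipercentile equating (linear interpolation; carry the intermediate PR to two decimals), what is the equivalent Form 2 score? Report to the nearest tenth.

35.9

PR of 33.7 on Form 1: 69.2 + (33.7 − 33)/(34 − 33) × (85.2 − 69.2) = 80.40
On Form 2, PR 80.40 falls between score 35 (PR 58.0) and 36 (PR 82.2).
Interpolate: 35 + (80.40 − 58.0)/(82.2 − 58.0) × (36 − 35) = 35.9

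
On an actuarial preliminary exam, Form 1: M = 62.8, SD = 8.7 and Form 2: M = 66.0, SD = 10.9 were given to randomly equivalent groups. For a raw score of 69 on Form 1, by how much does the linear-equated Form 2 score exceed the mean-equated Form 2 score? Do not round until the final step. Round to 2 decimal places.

1.57

Mean-equated: 69 + (66.0 − 62.8) = 72.20
Linear-equated: (10.9/8.7)(69 − 62.8) + 66.0 = 73.768
Difference = 73.768 − 72.20 = 1.57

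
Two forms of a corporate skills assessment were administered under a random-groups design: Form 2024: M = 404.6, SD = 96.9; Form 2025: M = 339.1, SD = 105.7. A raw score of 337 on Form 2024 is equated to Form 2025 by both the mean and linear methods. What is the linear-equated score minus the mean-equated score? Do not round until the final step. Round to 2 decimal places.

Mean-equated: 337 + (339.1 − 404.6) = 271.50
Linear-equated: (105.7/96.9)(337 − 404.6) + 339.1 = 265.361
Difference = 265.361 − 271.50 = -6.14

-6.14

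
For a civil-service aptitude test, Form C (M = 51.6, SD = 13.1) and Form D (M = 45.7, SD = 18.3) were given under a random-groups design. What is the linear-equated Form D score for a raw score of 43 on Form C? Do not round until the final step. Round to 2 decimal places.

Linear equating: y = (SD_Y/SD_X)(x − M_X) + M_Y
y = (18.3/13.1)(43 − 51.6) + 45.7
y = 1.396947 × -8.6 + 45.7 = -12.0137 + 45.7 = 33.69

33.69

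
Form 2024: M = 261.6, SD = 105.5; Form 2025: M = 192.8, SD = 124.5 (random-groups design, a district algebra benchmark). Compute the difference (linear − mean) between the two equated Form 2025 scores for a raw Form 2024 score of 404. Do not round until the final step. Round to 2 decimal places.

25.65

Mean-equated: 404 + (192.8 − 261.6) = 335.20
Linear-equated: (124.5/105.5)(404 − 261.6) + 192.8 = 360.845
Difference = 360.845 − 335.20 = 25.65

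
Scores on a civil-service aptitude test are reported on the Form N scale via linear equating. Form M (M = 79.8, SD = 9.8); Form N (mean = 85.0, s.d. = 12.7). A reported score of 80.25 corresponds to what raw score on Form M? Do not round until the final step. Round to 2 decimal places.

Invert y = (SD_Y/SD_X)(x − M_X) + M_Y:
x = (SD_X/SD_Y)(y − M_Y) + M_X = (9.8/12.7)(80.25 − 85.0) + 79.8
x = 0.771654 × -4.750 + 79.8 = 76.13

76.13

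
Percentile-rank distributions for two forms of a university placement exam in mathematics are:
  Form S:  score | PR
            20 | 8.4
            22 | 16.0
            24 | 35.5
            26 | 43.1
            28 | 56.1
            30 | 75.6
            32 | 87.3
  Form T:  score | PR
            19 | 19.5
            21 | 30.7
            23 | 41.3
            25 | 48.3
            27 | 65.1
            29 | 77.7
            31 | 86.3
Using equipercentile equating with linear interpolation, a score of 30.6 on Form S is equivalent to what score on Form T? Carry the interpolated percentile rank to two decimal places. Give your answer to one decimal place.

PR of 30.6 on Form S: 75.6 + (30.6 − 30)/(32 − 30) × (87.3 − 75.6) = 79.11
On Form T, PR 79.11 falls between score 29 (PR 77.7) and 31 (PR 86.3).
Interpolate: 29 + (79.11 − 77.7)/(86.3 − 77.7) × (31 − 29) = 29.3

29.3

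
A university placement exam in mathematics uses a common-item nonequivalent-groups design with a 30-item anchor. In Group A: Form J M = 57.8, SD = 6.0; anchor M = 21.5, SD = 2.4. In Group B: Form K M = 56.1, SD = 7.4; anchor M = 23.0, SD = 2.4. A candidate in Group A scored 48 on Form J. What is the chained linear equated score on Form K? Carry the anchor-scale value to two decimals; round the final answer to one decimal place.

Form J → anchor (Group A): v = (2.4/6.0)(48 − 57.8) + 21.5 = 17.58
anchor → Form K (Group B): y = (7.4/2.4)(17.58 − 23.0) + 56.1 = 39.4

39.4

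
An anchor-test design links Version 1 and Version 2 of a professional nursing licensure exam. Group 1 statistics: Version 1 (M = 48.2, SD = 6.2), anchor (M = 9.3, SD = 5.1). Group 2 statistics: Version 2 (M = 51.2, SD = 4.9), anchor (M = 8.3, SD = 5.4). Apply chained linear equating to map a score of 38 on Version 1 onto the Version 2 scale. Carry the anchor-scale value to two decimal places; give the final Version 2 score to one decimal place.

44.5

Version 1 → anchor (Group 1): v = (5.1/6.2)(38 − 48.2) + 9.3 = 0.91
anchor → Version 2 (Group 2): y = (4.9/5.4)(0.91 − 8.3) + 51.2 = 44.5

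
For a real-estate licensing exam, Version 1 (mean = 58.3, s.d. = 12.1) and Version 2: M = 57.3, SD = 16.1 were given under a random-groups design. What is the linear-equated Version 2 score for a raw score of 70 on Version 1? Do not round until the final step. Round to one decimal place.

Linear equating: y = (SD_Y/SD_X)(x − M_X) + M_Y
y = (16.1/12.1)(70 − 58.3) + 57.3
y = 1.330579 × 11.7 + 57.3 = 15.5678 + 57.3 = 72.9

72.9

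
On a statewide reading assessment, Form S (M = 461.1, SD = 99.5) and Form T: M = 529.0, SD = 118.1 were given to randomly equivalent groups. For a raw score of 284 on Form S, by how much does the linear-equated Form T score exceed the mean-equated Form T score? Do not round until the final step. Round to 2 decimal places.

-33.11

Mean-equated: 284 + (529.0 − 461.1) = 351.90
Linear-equated: (118.1/99.5)(284 − 461.1) + 529.0 = 318.794
Difference = 318.794 − 351.90 = -33.11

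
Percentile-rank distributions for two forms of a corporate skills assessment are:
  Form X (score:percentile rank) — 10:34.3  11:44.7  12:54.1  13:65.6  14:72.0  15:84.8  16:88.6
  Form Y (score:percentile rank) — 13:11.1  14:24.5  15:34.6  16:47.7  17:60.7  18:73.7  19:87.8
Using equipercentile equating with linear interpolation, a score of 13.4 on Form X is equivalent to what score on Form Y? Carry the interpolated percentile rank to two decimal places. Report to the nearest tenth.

17.6

PR of 13.4 on Form X: 65.6 + (13.4 − 13)/(14 − 13) × (72.0 − 65.6) = 68.16
On Form Y, PR 68.16 falls between score 17 (PR 60.7) and 18 (PR 73.7).
Interpolate: 17 + (68.16 − 60.7)/(73.7 − 60.7) × (18 − 17) = 17.6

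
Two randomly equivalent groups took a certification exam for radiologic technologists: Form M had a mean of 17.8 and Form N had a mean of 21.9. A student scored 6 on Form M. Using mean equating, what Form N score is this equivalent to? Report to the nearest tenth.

10.1

Mean equating: y = x + (M_Y − M_X) = 6 + (21.9 − 17.8) = 10.1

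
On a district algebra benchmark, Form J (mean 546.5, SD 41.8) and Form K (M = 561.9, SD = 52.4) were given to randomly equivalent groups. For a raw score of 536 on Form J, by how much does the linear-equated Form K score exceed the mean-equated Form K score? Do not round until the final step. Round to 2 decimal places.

Mean-equated: 536 + (561.9 − 546.5) = 551.40
Linear-equated: (52.4/41.8)(536 − 546.5) + 561.9 = 548.737
Difference = 548.737 − 551.40 = -2.66

-2.66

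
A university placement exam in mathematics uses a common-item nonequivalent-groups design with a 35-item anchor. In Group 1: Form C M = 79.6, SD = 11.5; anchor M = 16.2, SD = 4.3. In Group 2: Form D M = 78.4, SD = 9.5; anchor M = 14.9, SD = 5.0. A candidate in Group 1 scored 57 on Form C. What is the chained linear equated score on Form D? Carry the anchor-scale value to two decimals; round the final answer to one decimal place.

64.8

Form C → anchor (Group 1): v = (4.3/11.5)(57 − 79.6) + 16.2 = 7.75
anchor → Form D (Group 2): y = (9.5/5.0)(7.75 − 14.9) + 78.4 = 64.8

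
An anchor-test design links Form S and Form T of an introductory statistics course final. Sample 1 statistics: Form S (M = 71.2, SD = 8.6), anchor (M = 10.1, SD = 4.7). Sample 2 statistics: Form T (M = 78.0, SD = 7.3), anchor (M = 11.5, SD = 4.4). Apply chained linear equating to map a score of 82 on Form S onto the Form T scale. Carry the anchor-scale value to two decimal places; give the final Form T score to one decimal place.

Form S → anchor (Sample 1): v = (4.7/8.6)(82 − 71.2) + 10.1 = 16.00
anchor → Form T (Sample 2): y = (7.3/4.4)(16.00 − 11.5) + 78.0 = 85.5

85.5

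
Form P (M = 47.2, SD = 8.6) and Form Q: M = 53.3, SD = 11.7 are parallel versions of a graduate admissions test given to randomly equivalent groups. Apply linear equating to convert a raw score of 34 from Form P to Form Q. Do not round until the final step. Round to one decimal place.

Linear equating: y = (SD_Y/SD_X)(x − M_X) + M_Y
y = (11.7/8.6)(34 − 47.2) + 53.3
y = 1.360465 × -13.2 + 53.3 = -17.9581 + 53.3 = 35.3

35.3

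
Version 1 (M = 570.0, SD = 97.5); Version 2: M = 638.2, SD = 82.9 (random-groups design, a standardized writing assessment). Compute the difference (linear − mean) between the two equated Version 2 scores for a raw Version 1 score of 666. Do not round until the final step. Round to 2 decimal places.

Mean-equated: 666 + (638.2 − 570.0) = 734.20
Linear-equated: (82.9/97.5)(666 − 570.0) + 638.2 = 719.825
Difference = 719.825 − 734.20 = -14.38

-14.38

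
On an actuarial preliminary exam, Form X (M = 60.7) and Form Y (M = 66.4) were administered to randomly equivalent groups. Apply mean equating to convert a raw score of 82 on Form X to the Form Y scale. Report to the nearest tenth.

Mean equating: y = x + (M_Y − M_X) = 82 + (66.4 − 60.7) = 87.7

87.7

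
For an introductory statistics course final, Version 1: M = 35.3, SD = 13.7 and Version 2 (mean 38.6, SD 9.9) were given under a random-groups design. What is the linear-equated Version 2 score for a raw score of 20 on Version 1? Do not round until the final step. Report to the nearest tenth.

Linear equating: y = (SD_Y/SD_X)(x − M_X) + M_Y
y = (9.9/13.7)(20 − 35.3) + 38.6
y = 0.722628 × -15.3 + 38.6 = -11.0562 + 38.6 = 27.5

27.5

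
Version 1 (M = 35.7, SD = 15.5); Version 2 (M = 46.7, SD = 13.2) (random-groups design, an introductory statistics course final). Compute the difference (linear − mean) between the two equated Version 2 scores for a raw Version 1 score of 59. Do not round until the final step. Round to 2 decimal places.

-3.46

Mean-equated: 59 + (46.7 − 35.7) = 70.00
Linear-equated: (13.2/15.5)(59 − 35.7) + 46.7 = 66.543
Difference = 66.543 − 70.00 = -3.46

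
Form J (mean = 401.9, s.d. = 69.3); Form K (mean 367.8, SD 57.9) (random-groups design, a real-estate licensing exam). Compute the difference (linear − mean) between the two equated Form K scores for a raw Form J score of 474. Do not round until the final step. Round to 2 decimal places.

-11.86

Mean-equated: 474 + (367.8 − 401.9) = 439.90
Linear-equated: (57.9/69.3)(474 − 401.9) + 367.8 = 428.039
Difference = 428.039 − 439.90 = -11.86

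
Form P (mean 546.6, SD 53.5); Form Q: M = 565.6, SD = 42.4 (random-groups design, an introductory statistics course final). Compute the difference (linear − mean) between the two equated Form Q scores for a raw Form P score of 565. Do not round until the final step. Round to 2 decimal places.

Mean-equated: 565 + (565.6 − 546.6) = 584.00
Linear-equated: (42.4/53.5)(565 − 546.6) + 565.6 = 580.182
Difference = 580.182 − 584.00 = -3.82

-3.82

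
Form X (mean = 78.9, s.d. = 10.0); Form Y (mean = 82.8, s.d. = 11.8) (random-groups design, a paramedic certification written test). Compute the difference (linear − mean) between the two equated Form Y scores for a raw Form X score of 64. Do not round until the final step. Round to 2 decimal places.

Mean-equated: 64 + (82.8 − 78.9) = 67.90
Linear-equated: (11.8/10.0)(64 − 78.9) + 82.8 = 65.218
Difference = 65.218 − 67.90 = -2.68

-2.68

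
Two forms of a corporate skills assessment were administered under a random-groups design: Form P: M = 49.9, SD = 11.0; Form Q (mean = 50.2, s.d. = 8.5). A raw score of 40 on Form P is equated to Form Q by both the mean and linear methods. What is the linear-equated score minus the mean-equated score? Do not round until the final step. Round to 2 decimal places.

2.25

Mean-equated: 40 + (50.2 − 49.9) = 40.30
Linear-equated: (8.5/11.0)(40 − 49.9) + 50.2 = 42.550
Difference = 42.550 − 40.30 = 2.25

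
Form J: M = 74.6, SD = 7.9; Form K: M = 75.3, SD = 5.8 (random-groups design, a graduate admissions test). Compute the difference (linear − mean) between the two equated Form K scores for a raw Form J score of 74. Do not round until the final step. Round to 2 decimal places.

0.16

Mean-equated: 74 + (75.3 − 74.6) = 74.70
Linear-equated: (5.8/7.9)(74 − 74.6) + 75.3 = 74.859
Difference = 74.859 − 74.70 = 0.16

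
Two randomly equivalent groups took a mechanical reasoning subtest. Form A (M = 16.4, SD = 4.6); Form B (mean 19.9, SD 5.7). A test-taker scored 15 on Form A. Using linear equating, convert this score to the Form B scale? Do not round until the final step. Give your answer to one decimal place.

18.2

Linear equating: y = (SD_Y/SD_X)(x − M_X) + M_Y
y = (5.7/4.6)(15 − 16.4) + 19.9
y = 1.239130 × -1.4 + 19.9 = -1.7348 + 19.9 = 18.2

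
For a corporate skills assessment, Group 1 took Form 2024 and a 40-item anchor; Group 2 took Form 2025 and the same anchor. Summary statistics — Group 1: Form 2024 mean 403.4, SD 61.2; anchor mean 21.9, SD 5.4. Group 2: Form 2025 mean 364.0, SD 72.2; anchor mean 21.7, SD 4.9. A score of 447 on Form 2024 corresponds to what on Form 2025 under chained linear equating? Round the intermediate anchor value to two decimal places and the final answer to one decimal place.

Form 2024 → anchor (Group 1): v = (5.4/61.2)(447 − 403.4) + 21.9 = 25.75
anchor → Form 2025 (Group 2): y = (72.2/4.9)(25.75 − 21.7) + 364.0 = 423.7

423.7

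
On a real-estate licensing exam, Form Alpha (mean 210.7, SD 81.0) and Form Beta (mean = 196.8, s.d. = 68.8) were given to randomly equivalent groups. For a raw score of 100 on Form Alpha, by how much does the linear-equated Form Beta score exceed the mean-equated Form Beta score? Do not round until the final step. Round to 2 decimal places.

16.67

Mean-equated: 100 + (196.8 − 210.7) = 86.10
Linear-equated: (68.8/81.0)(100 − 210.7) + 196.8 = 102.773
Difference = 102.773 − 86.10 = 16.67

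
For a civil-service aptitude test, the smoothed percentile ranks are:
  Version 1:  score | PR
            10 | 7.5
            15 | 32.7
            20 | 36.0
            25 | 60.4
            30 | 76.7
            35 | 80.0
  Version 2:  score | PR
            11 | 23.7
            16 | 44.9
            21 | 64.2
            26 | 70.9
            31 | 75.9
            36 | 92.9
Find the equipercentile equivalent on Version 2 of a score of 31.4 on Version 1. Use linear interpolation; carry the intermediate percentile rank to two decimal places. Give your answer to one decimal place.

31.5

PR of 31.4 on Version 1: 76.7 + (31.4 − 30)/(35 − 30) × (80.0 − 76.7) = 77.62
On Version 2, PR 77.62 falls between score 31 (PR 75.9) and 36 (PR 92.9).
Interpolate: 31 + (77.62 − 75.9)/(92.9 − 75.9) × (36 − 31) = 31.5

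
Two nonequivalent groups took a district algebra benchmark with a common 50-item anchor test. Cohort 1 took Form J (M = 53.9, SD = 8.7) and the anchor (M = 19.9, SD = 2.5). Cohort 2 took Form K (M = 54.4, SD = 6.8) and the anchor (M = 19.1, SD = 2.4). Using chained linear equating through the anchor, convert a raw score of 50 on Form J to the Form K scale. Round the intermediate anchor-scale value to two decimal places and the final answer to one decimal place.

Form J → anchor (Cohort 1): v = (2.5/8.7)(50 − 53.9) + 19.9 = 18.78
anchor → Form K (Cohort 2): y = (6.8/2.4)(18.78 − 19.1) + 54.4 = 53.5

53.5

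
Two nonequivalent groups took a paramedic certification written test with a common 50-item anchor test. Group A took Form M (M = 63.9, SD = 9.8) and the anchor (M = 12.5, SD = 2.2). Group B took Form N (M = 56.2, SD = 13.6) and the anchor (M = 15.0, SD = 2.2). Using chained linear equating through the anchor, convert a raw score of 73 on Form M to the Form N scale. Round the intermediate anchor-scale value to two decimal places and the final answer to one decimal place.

53.4

Form M → anchor (Group A): v = (2.2/9.8)(73 − 63.9) + 12.5 = 14.54
anchor → Form N (Group B): y = (13.6/2.2)(14.54 − 15.0) + 56.2 = 53.4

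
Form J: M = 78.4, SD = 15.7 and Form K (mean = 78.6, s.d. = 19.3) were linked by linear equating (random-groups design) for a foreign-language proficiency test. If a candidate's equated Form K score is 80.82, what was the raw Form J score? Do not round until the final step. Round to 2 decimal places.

80.21

Invert y = (SD_Y/SD_X)(x − M_X) + M_Y:
x = (SD_X/SD_Y)(y − M_Y) + M_X = (15.7/19.3)(80.82 − 78.6) + 78.4
x = 0.813472 × 2.220 + 78.4 = 80.21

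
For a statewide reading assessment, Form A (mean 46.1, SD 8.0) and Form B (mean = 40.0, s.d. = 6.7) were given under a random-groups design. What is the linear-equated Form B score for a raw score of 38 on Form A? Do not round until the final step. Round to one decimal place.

Linear equating: y = (SD_Y/SD_X)(x − M_X) + M_Y
y = (6.7/8.0)(38 − 46.1) + 40.0
y = 0.837500 × -8.1 + 40.0 = -6.7838 + 40.0 = 33.2

33.2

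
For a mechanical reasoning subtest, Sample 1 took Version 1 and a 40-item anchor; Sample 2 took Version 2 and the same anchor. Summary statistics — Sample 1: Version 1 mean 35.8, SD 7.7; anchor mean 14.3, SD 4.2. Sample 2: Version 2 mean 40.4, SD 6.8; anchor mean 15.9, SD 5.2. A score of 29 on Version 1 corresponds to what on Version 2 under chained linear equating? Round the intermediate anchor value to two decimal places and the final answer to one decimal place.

33.5

Version 1 → anchor (Sample 1): v = (4.2/7.7)(29 − 35.8) + 14.3 = 10.59
anchor → Version 2 (Sample 2): y = (6.8/5.2)(10.59 − 15.9) + 40.4 = 33.5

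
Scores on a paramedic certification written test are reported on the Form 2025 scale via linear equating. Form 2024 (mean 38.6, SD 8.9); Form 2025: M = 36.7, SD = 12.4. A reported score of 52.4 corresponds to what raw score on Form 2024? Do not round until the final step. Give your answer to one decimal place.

49.9

Invert y = (SD_Y/SD_X)(x − M_X) + M_Y:
x = (SD_X/SD_Y)(y − M_Y) + M_X = (8.9/12.4)(52.4 − 36.7) + 38.6
x = 0.717742 × 15.700 + 38.6 = 49.9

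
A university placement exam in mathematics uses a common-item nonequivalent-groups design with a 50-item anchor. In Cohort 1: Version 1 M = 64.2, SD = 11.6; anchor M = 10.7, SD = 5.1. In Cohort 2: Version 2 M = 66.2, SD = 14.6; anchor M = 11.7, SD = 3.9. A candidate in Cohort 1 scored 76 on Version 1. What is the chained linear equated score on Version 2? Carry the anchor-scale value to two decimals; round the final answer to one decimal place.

Version 1 → anchor (Cohort 1): v = (5.1/11.6)(76 − 64.2) + 10.7 = 15.89
anchor → Version 2 (Cohort 2): y = (14.6/3.9)(15.89 − 11.7) + 66.2 = 81.9

81.9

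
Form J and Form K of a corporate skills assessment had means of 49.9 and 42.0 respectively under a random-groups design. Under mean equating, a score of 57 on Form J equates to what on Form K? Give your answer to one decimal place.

49.1

Mean equating: y = x + (M_Y − M_X) = 57 + (42.0 − 49.9) = 49.1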